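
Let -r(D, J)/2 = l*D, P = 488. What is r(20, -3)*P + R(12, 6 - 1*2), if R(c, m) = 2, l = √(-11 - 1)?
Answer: 2 - 39040*I*√3 ≈ 2.0 - 67619.0*I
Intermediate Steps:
l = 2*I*√3 (l = √(-12) = 2*I*√3 ≈ 3.4641*I)
r(D, J) = -4*I*D*√3 (r(D, J) = -2*2*I*√3*D = -4*I*D*√3)
r(20, -3)*P + R(12, 6 - 1*2) = -4*I*20*√3*488 + 2 = -80*I*√3*488 + 2 = -39040*I*√3 + 2 = 2 - 39040*I*√3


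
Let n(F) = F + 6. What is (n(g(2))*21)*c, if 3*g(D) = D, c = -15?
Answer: -2100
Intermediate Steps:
g(D) = D/3
n(F) = 6 + F
(n(g(2))*21)*c = ((6 + (1/3)*2)*21)*(-15) = ((6 + 2/3)*21)*(-15) = ((20/3)*21)*(-15) = 140*(-15) = -2100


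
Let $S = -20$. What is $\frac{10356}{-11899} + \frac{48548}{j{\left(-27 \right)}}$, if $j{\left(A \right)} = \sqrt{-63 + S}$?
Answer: $- \frac{10356}{11899} - \frac{48548 i \sqrt{83}}{83} \approx -0.87033 - 5328.8 i$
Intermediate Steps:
$j{\left(A \right)} = i \sqrt{83}$ ($j{\left(A \right)} = \sqrt{-63 - 20} = \sqrt{-83} = i \sqrt{83}$)
$\frac{10356}{-11899} + \frac{48548}{j{\left(-27 \right)}} = \frac{10356}{-11899} + \frac{48548}{i \sqrt{83}} = 10356 \left(- \frac{1}{11899}\right) + 48548 \left(- \frac{i \sqrt{83}}{83}\right) = - \frac{10356}{11899} - \frac{48548 i \sqrt{83}}{83}$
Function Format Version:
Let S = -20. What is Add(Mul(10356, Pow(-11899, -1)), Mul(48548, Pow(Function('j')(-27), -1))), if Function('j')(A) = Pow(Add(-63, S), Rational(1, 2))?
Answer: Add(Rational(-10356, 11899), Mul(Rational(-48548, 83), I, Pow(83, Rational(1, 2)))) ≈ Add(-0.87033, Mul(-5328.8, I))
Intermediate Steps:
Function('j')(A) = Mul(I, Pow(83, Rational(1, 2))) (Function('j')(A) = Pow(Add(-63, -20), Rational(1, 2)) = Pow(-83, Rational(1, 2)) = Mul(I, Pow(83, Rational(1, 2))))
Add(Mul(10356, Pow(-11899, -1)), Mul(48548, Pow(Function('j')(-27), -1))) = Add(Mul(10356, Pow(-11899, -1)), Mul(48548, Pow(Mul(I, Pow(83, Rational(1, 2))), -1))) = Add(Mul(10356, Rational(-1, 11899)), Mul(48548, Mul(Rational(-1, 83), I, Pow(83, Rational(1, 2))))) = Add(Rational(-10356, 11899), Mul(Rational(-48548, 83), I, Pow(83, Rational(1, 2))))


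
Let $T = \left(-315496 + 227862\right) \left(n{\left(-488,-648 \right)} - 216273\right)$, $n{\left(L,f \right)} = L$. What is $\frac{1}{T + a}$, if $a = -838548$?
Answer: $\frac{1}{18994794926} \approx 5.2646 \cdot 10^{-11}$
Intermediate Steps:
$T = 18995633474$ ($T = \left(-315496 + 227862\right) \left(-488 - 216273\right) = \left(-87634\right) \left(-216761\right) = 18995633474$)
$\frac{1}{T + a} = \frac{1}{18995633474 - 838548} = \frac{1}{18994794926}$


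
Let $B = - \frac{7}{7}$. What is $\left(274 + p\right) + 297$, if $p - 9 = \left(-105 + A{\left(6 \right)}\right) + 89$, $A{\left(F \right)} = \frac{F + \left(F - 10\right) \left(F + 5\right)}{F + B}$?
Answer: $\frac{2782}{5} \approx 556.4$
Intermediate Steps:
$B = -1$ ($B = \left(-7\right) \frac{1}{7} = -1$)
$A{\left(F \right)} = \frac{F + \left(-10 + F\right) \left(5 + F\right)}{-1 + F}$ ($A{\left(F \right)} = \frac{F + \left(F - 10\right) \left(F + 5\right)}{F - 1} = \frac{F + \left(-10 + F\right) \left(5 + F\right)}{-1 + F}$)
$p = - \frac{73}{5}$ ($p = 9 + \left(\left(-105 + \frac{-50 + 6^{2} - 24}{-1 + 6}\right) + 89\right) = 9 + \left(\left(-105 + \frac{-50 + 36 - 24}{5}\right) + 89\right) = 9 + \left(\left(-105 + \frac{1}{5} \left(-38\right)\right) + 89\right) = 9 + \left(\left(-105 - \frac{38}{5}\right) + 89\right) = 9 + \left(- \frac{563}{5} + 89\right) = 9 - \frac{118}{5} = - \frac{73}{5} \approx -14.6$)
$\left(274 + p\right) + 297 = \left(274 - \frac{73}{5}\right) + 297 = \frac{1297}{5} + 297 = \frac{2782}{5}$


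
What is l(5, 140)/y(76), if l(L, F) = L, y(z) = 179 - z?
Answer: 5/103 ≈ 0.048544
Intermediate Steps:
l(5, 140)/y(76) = 5/(179 - 1*76) = 5/(179 - 76) = 5/103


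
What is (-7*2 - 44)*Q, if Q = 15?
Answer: -870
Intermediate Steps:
(-7*2 - 44)*Q = (-7*2 - 44)*15 = (-14 - 44)*15 = -58*15 = -870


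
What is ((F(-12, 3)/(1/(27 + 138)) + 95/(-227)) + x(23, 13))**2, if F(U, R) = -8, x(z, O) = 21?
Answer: 87006121024/51529 ≈ 1.6885e+6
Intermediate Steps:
((F(-12, 3)/(1/(27 + 138)) + 95/(-227)) + x(23, 13))**2 = ((-8/(1/(27 + 138)) + 95/(-227)) + 21)**2 = ((-8/(1/165) + 95*(-1/227)) + 21)**2 = ((-8/1/165 - 95/227) + 21)**2 = ((-8*165 - 95/227) + 21)**2 = ((-1320 - 95/227) + 21)**2 = (-299735/227 + 21)**2 = (-294968/227)**2 = 87006121024/51529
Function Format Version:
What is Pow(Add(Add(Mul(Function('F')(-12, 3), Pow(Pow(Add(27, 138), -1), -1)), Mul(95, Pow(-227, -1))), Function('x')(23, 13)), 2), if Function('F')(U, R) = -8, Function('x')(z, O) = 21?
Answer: Rational(87006121024, 51529) ≈ 1.6885e+6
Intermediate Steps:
Pow(Add(Add(Mul(Function('F')(-12, 3), Pow(Pow(Add(27, 138), -1), -1)), Mul(95, Pow(-227, -1))), Function('x')(23, 13)), 2) = Pow(Add(Add(Mul(-8, Pow(Pow(Add(27, 138), -1), -1)), Mul(95, Pow(-227, -1))), 21), 2) = Pow(Add(Add(Mul(-8, Pow(Pow(165, -1), -1)), Mul(95, Rational(-1, 227))), 21), 2) = Pow(Add(Add(Mul(-8, Pow(Rational(1, 165), -1)), Rational(-95, 227)), 21), 2) = Pow(Add(Add(Mul(-8, 165), Rational(-95, 227)), 21), 2) = Pow(Add(Add(-1320, Rational(-95, 227)), 21), 2) = Pow(Add(Rational(-299735, 227), 21), 2) = Pow(Rational(-294968, 227), 2) = Rational(87006121024, 51529)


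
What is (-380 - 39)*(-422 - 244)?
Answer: 279054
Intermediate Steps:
(-380 - 39)*(-422 - 244) = -419*(-666) = 279054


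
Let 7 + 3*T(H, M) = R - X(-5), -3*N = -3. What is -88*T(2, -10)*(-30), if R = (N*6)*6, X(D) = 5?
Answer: 21120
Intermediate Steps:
N = 1 (N = -1/3*(-3) = 1)
R = 36 (R = (1*6)*6 = 6*6 = 36)
T(H, M) = 8 (T(H, M) = -7/3 + (36 - 1*5)/3 = -7/3 + (36 - 5)/3 = -7/3 + (1/3)*31 = -7/3 + 31/3 = 8)
-88*T(2, -10)*(-30) = -88*8*(-30) = -704*(-30) = 21120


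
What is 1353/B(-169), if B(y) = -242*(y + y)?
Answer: 123/7436 ≈ 0.016541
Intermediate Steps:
B(y) = -484*y
1353/B(-169) = 1353/((-484*(-169))) = 1353/81796 = 1353*(1/81796) = 123/7436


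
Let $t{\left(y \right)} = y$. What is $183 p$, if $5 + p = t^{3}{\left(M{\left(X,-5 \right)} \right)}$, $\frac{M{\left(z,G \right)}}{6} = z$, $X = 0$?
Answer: $-915$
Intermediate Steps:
$M{\left(z,G \right)} = 6 z$
$p = -5$ ($p = -5 + \left(6 \cdot 0\right)^{3} = -5 + 0^{3} = -5 + 0 = -5$)
$183 p = 183 \left(-5\right) = -915$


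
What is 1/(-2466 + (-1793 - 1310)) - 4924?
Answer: -27421757/5569 ≈ -4924.0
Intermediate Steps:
1/(-2466 + (-1793 - 1310)) - 4924 = 1/(-2466 - 3103) - 4924 = 1/(-5569) - 4924 = -1/5569 - 4924 = -27421757/5569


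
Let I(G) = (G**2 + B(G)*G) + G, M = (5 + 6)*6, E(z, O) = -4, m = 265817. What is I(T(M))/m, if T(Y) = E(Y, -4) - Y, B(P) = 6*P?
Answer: 34230/265817 ≈ 0.12877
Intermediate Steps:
M = 66 (M = 11*6 = 66)
T(Y) = -4 - Y
I(G) = G + 7*G**2 (I(G) = (G**2 + (6*G)*G) + G = (G**2 + 6*G**2) + G = 7*G**2 + G = G + 7*G**2)
I(T(M))/m = ((-4 - 1*66)*(1 + 7*(-4 - 1*66)))/265817 = ((-4 - 66)*(1 + 7*(-4 - 66)))*(1/265817) = -70*(1 + 7*(-70))*(1/265817) = -70*(1 - 490)*(1/265817) = -70*(-489)*(1/265817) = 34230*(1/265817) = 34230/265817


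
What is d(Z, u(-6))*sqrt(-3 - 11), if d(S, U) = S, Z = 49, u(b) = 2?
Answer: 49*I*sqrt(14) ≈ 183.34*I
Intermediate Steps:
d(Z, u(-6))*sqrt(-3 - 11) = 49*sqrt(-3 - 11) = 49*sqrt(-14) = 49*(I*sqrt(14)) = 49*I*sqrt(14)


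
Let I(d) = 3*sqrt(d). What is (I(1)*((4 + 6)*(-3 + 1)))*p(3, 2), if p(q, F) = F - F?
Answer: 0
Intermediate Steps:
p(q, F) = 0
(I(1)*((4 + 6)*(-3 + 1)))*p(3, 2) = ((3*sqrt(1))*((4 + 6)*(-3 + 1)))*0 = ((3*1)*(10*(-2)))*0 = (3*(-20))*0 = -60*0 = 0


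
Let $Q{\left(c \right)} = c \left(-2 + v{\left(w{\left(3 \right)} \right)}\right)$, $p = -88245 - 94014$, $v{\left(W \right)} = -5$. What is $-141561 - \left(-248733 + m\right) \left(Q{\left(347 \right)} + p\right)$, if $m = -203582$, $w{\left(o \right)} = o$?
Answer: $-83537294281$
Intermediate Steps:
$p = -182259$ ($p = -88245 - 94014 = -182259$)
$Q{\left(c \right)} = - 7 c$ ($Q{\left(c \right)} = c \left(-2 - 5\right) = c \left(-7\right) = - 7 c$)
$-141561 - \left(-248733 + m\right) \left(Q{\left(347 \right)} + p\right) = -141561 - \left(-248733 - 203582\right) \left(\left(-7\right) 347 - 182259\right) = -141561 - - 452315 \left(-2429 - 182259\right) = -141561 - \left(-452315\right) \left(-184688\right) = -141561 - 83537152720 = -83537294281$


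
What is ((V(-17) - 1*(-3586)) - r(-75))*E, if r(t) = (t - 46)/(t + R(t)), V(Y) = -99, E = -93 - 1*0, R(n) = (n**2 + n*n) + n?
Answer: -1199880451/3700 ≈ -3.2429e+5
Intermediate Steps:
R(n) = n + 2*n**2 (R(n) = (n**2 + n**2) + n = 2*n**2 + n = n + 2*n**2)
E = -93 (E = -93 + 0 = -93)
r(t) = (-46 + t)/(t + t*(1 + 2*t)) (r(t) = (t - 46)/(t + t*(1 + 2*t)) = (-46 + t)/(t + t*(1 + 2*t)))
((V(-17) - 1*(-3586)) - r(-75))*E = ((-99 - 1*(-3586)) - (-46 - 75)/(2*(-75)*(1 - 75)))*(-93) = ((-99 + 3586) - (-1)*(-121)/(2*75*(-74)))*(-93) = (3487 - (-1)*(-1)*(-121)/(2*75*74))*(-93) = (3487 - 1*(-121/11100))*(-93) = (3487 + 121/11100)*(-93) = (38705821/11100)*(-93) = -1199880451/3700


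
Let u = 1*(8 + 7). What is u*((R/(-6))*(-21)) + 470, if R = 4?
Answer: 680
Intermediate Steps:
u = 15 (u = 1*15 = 15)
u*((R/(-6))*(-21)) + 470 = 15*((4/(-6))*(-21)) + 470 = 15*((4*(-1/6))*(-21)) + 470 = 15*(-2/3*(-21)) + 470 = 15*14 + 470 = 210 + 470 = 680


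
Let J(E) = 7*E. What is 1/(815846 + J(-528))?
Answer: 1/812150 ≈ 1.2313e-6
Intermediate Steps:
1/(815846 + J(-528)) = 1/(815846 + 7*(-528)) = 1/(815846 - 3696) = 1/812150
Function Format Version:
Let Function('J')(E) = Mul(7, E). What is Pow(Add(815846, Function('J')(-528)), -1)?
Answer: Rational(1, 812150) ≈ 1.2313e-6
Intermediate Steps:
Pow(Add(815846, Function('J')(-528)), -1) = Pow(Add(815846, Mul(7, -528)), -1) = Pow(Add(815846, -3696), -1) = Pow(812150, -1) = Rational(1, 812150)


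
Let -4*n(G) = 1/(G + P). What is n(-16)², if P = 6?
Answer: 1/1600 ≈ 0.00062500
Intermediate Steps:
n(G) = -1/(4*(6 + G)) (n(G) = -1/(4*(G + 6)) = -1/(4*(6 + G)))
n(-16)² = (-1/(24 + 4*(-16)))² = (-1/(24 - 64))² = (-1/(-40))² = (-1*(-1/40))² = (1/40)² = 1/1600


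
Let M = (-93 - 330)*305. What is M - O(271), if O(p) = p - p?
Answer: -129015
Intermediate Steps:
M = -129015 (M = -423*305 = -129015)
O(p) = 0
M - O(271) = -129015 - 1*0 = -129015 + 0 = -129015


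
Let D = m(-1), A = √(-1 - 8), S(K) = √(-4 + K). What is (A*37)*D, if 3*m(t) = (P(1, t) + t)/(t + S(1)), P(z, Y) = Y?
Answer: -74/(I + √3) ≈ -32.043 + 18.5*I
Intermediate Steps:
A = 3*I (A = √(-9) = 3*I ≈ 3.0*I)
m(t) = 2*t/(3*(t + I*√3)) (m(t) = ((t + t)/(t + √(-4 + 1)))/3 = ((2*t)/(t + √(-3)))/3 = ((2*t)/(t + I*√3))/3 = (2*t/(t + I*√3))/3 = 2*t/(3*(t + I*√3)))
D = -2/(3*(-1 + I*√3)) (D = (⅔)*(-1)/(-1 + I*√3) = -2/(3*(-1 + I*√3)) ≈ 0.16667 + 0.28868*I)
(A*37)*D = ((3*I)*37)*(⅙ + I*√3/6) = (111*I)*(⅙ + I*√3/6) = 111*I*(⅙ + I*√3/6)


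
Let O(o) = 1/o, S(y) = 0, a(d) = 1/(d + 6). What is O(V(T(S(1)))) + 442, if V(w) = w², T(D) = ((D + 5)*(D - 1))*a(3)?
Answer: 11131/25 ≈ 445.24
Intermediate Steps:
a(d) = 1/(6 + d)
T(D) = (-1 + D)*(5 + D)/9 (T(D) = ((D + 5)*(D - 1))/(6 + 3) = ((5 + D)*(-1 + D))/9 = ((-1 + D)*(5 + D))*(⅑) = (-1 + D)*(5 + D)/9)
O(V(T(S(1)))) + 442 = 1/((-5/9 + (⅑)*0² + (4/9)*0)²) + 442 = 1/((-5/9 + (⅑)*0 + 0)²) + 442 = 1/((-5/9 + 0 + 0)²) + 442 = 1/((-5/9)²) + 442 = 1/(25/81) + 442 = 81/25 + 442 = 11131/25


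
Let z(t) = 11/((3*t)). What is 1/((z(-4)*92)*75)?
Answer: -1/6325 ≈ -0.00015810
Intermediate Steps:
z(t) = 11/(3*t) (z(t) = 11*(1/(3*t)) = 11/(3*t))
1/((z(-4)*92)*75) = 1/((((11/3)/(-4))*92)*75) = 1/((((11/3)*(-¼))*92)*75) = 1/(-11/12*92*75) = 1/(-253/3*75) = 1/(-6325) = -1/6325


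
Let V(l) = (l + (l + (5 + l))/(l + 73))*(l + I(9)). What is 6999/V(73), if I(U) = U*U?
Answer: 170309/277431 ≈ 0.61388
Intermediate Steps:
I(U) = U**2
V(l) = (81 + l)*(l + (5 + 2*l)/(73 + l)) (V(l) = (l + (l + (5 + l))/(l + 73))*(l + 9**2) = (l + (5 + 2*l)/(73 + l))*(l + 81) = (l + (5 + 2*l)/(73 + l))*(81 + l) = (81 + l)*(l + (5 + 2*l)/(73 + l)))
6999/V(73) = 6999/(((405 + 73**3 + 156*73**2 + 6080*73)/(73 + 73))) = 6999/(((405 + 389017 + 156*5329 + 443840)/146)) = 6999/(((405 + 389017 + 831324 + 443840)/146)) = 6999/(((1/146)*1664586)) = 6999/(832293/73) = 6999*(73/832293) = 170309/277431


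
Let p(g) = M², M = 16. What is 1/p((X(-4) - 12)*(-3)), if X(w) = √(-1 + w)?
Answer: 1/256 ≈ 0.0039063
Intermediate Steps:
p(g) = 256 (p(g) = 16² = 256)
1/p((X(-4) - 12)*(-3)) = 1/256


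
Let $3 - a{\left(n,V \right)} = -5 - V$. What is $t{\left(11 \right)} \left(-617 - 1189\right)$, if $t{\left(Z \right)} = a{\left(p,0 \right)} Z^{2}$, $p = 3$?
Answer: $-1748208$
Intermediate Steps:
$a{\left(n,V \right)} = 8 + V$ ($a{\left(n,V \right)} = 3 - \left(-5 - V\right) = 3 + \left(5 + V\right) = 8 + V$)
$t{\left(Z \right)} = 8 Z^{2}$ ($t{\left(Z \right)} = \left(8 + 0\right) Z^{2} = 8 Z^{2}$)
$t{\left(11 \right)} \left(-617 - 1189\right) = 8 \cdot 11^{2} \left(-617 - 1189\right) = 8 \cdot 121 \left(-1806\right) = 968 \left(-1806\right) = -1748208$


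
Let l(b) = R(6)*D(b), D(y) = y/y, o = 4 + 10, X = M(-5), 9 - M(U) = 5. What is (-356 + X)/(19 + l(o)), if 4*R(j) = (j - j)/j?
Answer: -352/19 ≈ -18.526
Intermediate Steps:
M(U) = 4 (M(U) = 9 - 1*5 = 9 - 5 = 4)
X = 4
o = 14
D(y) = 1
R(j) = 0 (R(j) = ((j - j)/j)/4 = (0/j)/4 = (¼)*0 = 0)
l(b) = 0 (l(b) = 0*1 = 0)
(-356 + X)/(19 + l(o)) = (-356 + 4)/(19 + 0) = -352/19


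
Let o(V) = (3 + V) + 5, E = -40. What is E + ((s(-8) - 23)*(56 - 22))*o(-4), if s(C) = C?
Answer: -4256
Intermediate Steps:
o(V) = 8 + V
E + ((s(-8) - 23)*(56 - 22))*o(-4) = -40 + ((-8 - 23)*(56 - 22))*(8 - 4) = -40 - 31*34*4 = -40 - 1054*4 = -40 - 4216 = -4256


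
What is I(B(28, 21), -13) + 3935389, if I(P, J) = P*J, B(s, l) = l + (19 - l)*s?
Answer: 3935844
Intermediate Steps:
B(s, l) = l + s*(19 - l)
I(P, J) = J*P
I(B(28, 21), -13) + 3935389 = -13*(21 + 19*28 - 1*21*28) + 3935389 = -13*(21 + 532 - 588) + 3935389 = -13*(-35) + 3935389 = 455 + 3935389 = 3935844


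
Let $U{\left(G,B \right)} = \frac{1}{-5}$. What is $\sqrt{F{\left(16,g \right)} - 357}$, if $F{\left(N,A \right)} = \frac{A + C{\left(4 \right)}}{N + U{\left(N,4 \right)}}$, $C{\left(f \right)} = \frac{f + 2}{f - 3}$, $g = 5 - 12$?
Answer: $\frac{4 i \sqrt{139277}}{79} \approx 18.896 i$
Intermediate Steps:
$U{\left(G,B \right)} = - \frac{1}{5}$
$g = -7$ ($g = 5 - 12 = -7$)
$C{\left(f \right)} = \frac{2 + f}{-3 + f}$
$F{\left(N,A \right)} = \frac{6 + A}{- \frac{1}{5} + N}$ ($F{\left(N,A \right)} = \frac{A + \frac{2 + 4}{-3 + 4}}{N - \frac{1}{5}} = \frac{A + 1^{-1} \cdot 6}{- \frac{1}{5} + N} = \frac{A + 1 \cdot 6}{- \frac{1}{5} + N} = \frac{A + 6}{- \frac{1}{5} + N} = \frac{6 + A}{- \frac{1}{5} + N}$)
$\sqrt{F{\left(16,g \right)} - 357} = \sqrt{\frac{5 \left(6 - 7\right)}{-1 + 5 \cdot 16} - 357} = \sqrt{5 \frac{1}{-1 + 80} \left(-1\right) - 357} = \sqrt{5 \cdot \frac{1}{79} \left(-1\right) - 357} = \sqrt{- \frac{5}{79} - 357} = \sqrt{- \frac{28208}{79}} = \frac{4 i \sqrt{139277}}{79}$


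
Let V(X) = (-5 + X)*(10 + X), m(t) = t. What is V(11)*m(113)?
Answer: 14238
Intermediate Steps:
V(11)*m(113) = (-50 + 11**2 + 5*11)*113 = (-50 + 121 + 55)*113 = 126*113 = 14238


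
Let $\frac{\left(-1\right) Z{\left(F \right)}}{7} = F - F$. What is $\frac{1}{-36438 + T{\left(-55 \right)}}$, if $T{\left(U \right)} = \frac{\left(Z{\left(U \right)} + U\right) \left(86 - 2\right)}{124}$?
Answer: $- \frac{31}{1130733} \approx -2.7416 \cdot 10^{-5}$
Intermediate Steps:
$Z{\left(F \right)} = 0$ ($Z{\left(F \right)} = - 7 \left(F - F\right) = \left(-7\right) 0 = 0$)
$T{\left(U \right)} = \frac{21 U}{31}$ ($T{\left(U \right)} = \frac{\left(0 + U\right) \left(86 - 2\right)}{124} = U 84 \cdot \frac{1}{124} = 84 U \frac{1}{124} = \frac{21 U}{31}$)
$\frac{1}{-36438 + T{\left(-55 \right)}} = \frac{1}{-36438 + \frac{21}{31} \left(-55\right)} = \frac{1}{-36438 - \frac{1155}{31}} = \frac{1}{- \frac{1130733}{31}} = - \frac{31}{1130733}$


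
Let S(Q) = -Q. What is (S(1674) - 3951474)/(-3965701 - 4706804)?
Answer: 1317716/2890835 ≈ 0.45583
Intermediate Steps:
(S(1674) - 3951474)/(-3965701 - 4706804) = (-1*1674 - 3951474)/(-3965701 - 4706804) = (-1674 - 3951474)/(-8672505) = -3953148*(-1/8672505) = 1317716/2890835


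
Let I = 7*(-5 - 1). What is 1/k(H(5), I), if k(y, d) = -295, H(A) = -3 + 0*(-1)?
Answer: -1/295 ≈ -0.0033898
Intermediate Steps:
I = -42 (I = 7*(-6) = -42)
H(A) = -3 (H(A) = -3 + 0 = -3)
1/k(H(5), I) = 1/(-295) = -1/295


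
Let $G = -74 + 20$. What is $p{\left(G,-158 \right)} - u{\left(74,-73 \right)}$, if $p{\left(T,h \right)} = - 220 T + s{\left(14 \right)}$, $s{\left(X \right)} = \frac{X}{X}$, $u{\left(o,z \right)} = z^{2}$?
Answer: $6552$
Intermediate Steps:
$s{\left(X \right)} = 1$
$G = -54$
$p{\left(T,h \right)} = 1 - 220 T$ ($p{\left(T,h \right)} = - 220 T + 1 = 1 - 220 T$)
$p{\left(G,-158 \right)} - u{\left(74,-73 \right)} = \left(1 - -11880\right) - \left(-73\right)^{2} = \left(1 + 11880\right) - 5329 = 11881 - 5329 = 6552$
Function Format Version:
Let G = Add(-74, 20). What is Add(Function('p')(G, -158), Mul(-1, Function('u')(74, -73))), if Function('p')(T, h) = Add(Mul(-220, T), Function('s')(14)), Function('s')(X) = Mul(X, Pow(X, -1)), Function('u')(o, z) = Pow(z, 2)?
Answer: 6552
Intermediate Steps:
Function('s')(X) = 1
G = -54
Function('p')(T, h) = Add(1, Mul(-220, T)) (Function('p')(T, h) = Add(Mul(-220, T), 1) = Add(1, Mul(-220, T)))
Add(Function('p')(G, -158), Mul(-1, Function('u')(74, -73))) = Add(Add(1, Mul(-220, -54)), Mul(-1, Pow(-73, 2))) = Add(Add(1, 11880), Mul(-1, 5329)) = Add(11881, -5329) = 6552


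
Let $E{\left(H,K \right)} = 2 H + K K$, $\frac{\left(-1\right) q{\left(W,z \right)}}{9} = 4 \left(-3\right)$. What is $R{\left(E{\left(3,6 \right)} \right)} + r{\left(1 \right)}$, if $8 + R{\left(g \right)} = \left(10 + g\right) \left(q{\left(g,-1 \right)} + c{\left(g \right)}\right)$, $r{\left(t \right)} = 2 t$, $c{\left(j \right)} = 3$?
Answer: $5766$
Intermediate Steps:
$q{\left(W,z \right)} = 108$ ($q{\left(W,z \right)} = - 9 \cdot 4 \left(-3\right) = \left(-9\right) \left(-12\right) = 108$)
$E{\left(H,K \right)} = K^{2} + 2 H$ ($E{\left(H,K \right)} = 2 H + K^{2} = K^{2} + 2 H$)
$R{\left(g \right)} = 1102 + 111 g$ ($R{\left(g \right)} = -8 + \left(10 + g\right) \left(108 + 3\right) = -8 + \left(10 + g\right) 111 = -8 + \left(1110 + 111 g\right) = 1102 + 111 g$)
$R{\left(E{\left(3,6 \right)} \right)} + r{\left(1 \right)} = \left(1102 + 111 \left(6^{2} + 2 \cdot 3\right)\right) + 2 \cdot 1 = \left(1102 + 111 \left(36 + 6\right)\right) + 2 = \left(1102 + 111 \cdot 42\right) + 2 = \left(1102 + 4662\right) + 2 = 5764 + 2 = 5766$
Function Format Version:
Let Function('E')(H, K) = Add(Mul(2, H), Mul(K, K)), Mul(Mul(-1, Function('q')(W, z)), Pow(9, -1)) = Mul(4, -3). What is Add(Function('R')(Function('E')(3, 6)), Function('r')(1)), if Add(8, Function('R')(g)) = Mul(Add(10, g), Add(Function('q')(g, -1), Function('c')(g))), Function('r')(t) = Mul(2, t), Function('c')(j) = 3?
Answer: 5766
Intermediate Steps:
Function('q')(W, z) = 108 (Function('q')(W, z) = Mul(-9, Mul(4, -3)) = Mul(-9, -12) = 108)
Function('E')(H, K) = Add(Pow(K, 2), Mul(2, H)) (Function('E')(H, K) = Add(Mul(2, H), Pow(K, 2)) = Add(Pow(K, 2), Mul(2, H)))
Function('R')(g) = Add(1102, Mul(111, g)) (Function('R')(g) = Add(-8, Mul(Add(10, g), Add(108, 3))) = Add(-8, Mul(Add(10, g), 111)) = Add(-8, Add(1110, Mul(111, g))) = Add(1102, Mul(111, g)))
Add(Function('R')(Function('E')(3, 6)), Function('r')(1)) = Add(Add(1102, Mul(111, Add(Pow(6, 2), Mul(2, 3)))), Mul(2, 1)) = Add(Add(1102, Mul(111, Add(36, 6))), 2) = Add(Add(1102, Mul(111, 42)), 2) = Add(Add(1102, 4662), 2) = Add(5764, 2) = 5766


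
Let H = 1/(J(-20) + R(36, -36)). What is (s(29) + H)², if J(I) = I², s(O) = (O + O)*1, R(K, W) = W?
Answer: 445758769/132496 ≈ 3364.3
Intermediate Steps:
s(O) = 2*O (s(O) = (2*O)*1 = 2*O)
H = 1/364 (H = 1/((-20)² - 36) = 1/(400 - 36) = 1/364 ≈ 0.0027473)
(s(29) + H)² = (2*29 + 1/364)² = (58 + 1/364)² = (21113/364)² = 445758769/132496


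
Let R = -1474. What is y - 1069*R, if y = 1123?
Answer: 1576829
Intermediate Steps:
y - 1069*R = 1123 - 1069*(-1474) = 1123 + 1575706 = 1576829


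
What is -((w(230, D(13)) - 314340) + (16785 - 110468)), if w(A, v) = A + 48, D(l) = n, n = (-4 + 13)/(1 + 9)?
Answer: 407745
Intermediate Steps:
n = 9/10 ≈ 0.90000
D(l) = 9/10
w(A, v) = 48 + A
-((w(230, D(13)) - 314340) + (16785 - 110468)) = -(((48 + 230) - 314340) + (16785 - 110468)) = -((278 - 314340) - 93683) = -(-314062 - 93683) = -1*(-407745) = 407745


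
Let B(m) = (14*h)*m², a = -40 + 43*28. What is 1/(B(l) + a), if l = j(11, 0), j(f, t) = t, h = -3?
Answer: 1/1164 ≈ 0.00085911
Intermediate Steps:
a = 1164 (a = -40 + 1204 = 1164)
l = 0
B(m) = -42*m² (B(m) = (14*(-3))*m² = -42*m²)
1/(B(l) + a) = 1/(-42*0² + 1164) = 1/(-42*0 + 1164) = 1/(0 + 1164) = 1/1164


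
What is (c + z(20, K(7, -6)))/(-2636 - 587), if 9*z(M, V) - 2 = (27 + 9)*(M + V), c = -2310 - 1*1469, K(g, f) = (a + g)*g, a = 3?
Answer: 30769/29007 ≈ 1.0607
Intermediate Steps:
K(g, f) = g*(3 + g) (K(g, f) = (3 + g)*g = g*(3 + g))
c = -3779 (c = -2310 - 1469 = -3779)
z(M, V) = 2/9 + 4*M + 4*V (z(M, V) = 2/9 + ((27 + 9)*(M + V))/9 = 2/9 + (36*(M + V))/9 = 2/9 + (36*M + 36*V)/9 = 2/9 + (4*M + 4*V) = 2/9 + 4*M + 4*V)
(c + z(20, K(7, -6)))/(-2636 - 587) = (-3779 + (2/9 + 4*20 + 4*(7*(3 + 7))))/(-2636 - 587) = (-3779 + (2/9 + 80 + 4*(7*10)))/(-3223) = (-3779 + (2/9 + 80 + 4*70))*(-1/3223) = (-3779 + (2/9 + 80 + 280))*(-1/3223) = (-3779 + 3242/9)*(-1/3223) = -30769/9*(-1/3223) = 30769/29007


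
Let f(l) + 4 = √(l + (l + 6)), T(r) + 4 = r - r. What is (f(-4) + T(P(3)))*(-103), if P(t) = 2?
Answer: 824 - 103*I*√2 ≈ 824.0 - 145.66*I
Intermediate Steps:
T(r) = -4 (T(r) = -4 + (r - r) = -4 + 0 = -4)
f(l) = -4 + √(6 + 2*l) (f(l) = -4 + √(l + (l + 6)) = -4 + √(l + (6 + l)) = -4 + √(6 + 2*l))
(f(-4) + T(P(3)))*(-103) = ((-4 + √(6 + 2*(-4))) - 4)*(-103) = ((-4 + √(6 - 8)) - 4)*(-103) = ((-4 + √(-2)) - 4)*(-103) = ((-4 + I*√2) - 4)*(-103) = (-8 + I*√2)*(-103) = 824 - 103*I*√2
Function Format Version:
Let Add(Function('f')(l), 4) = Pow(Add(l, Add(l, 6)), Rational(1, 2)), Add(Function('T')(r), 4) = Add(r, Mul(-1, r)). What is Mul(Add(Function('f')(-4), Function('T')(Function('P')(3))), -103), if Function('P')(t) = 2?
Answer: Add(824, Mul(-103, I, Pow(2, Rational(1, 2)))) ≈ Add(824.00, Mul(-145.66, I))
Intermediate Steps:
Function('T')(r) = -4 (Function('T')(r) = Add(-4, Add(r, Mul(-1, r))) = Add(-4, 0) = -4)
Function('f')(l) = Add(-4, Pow(Add(6, Mul(2, l)), Rational(1, 2))) (Function('f')(l) = Add(-4, Pow(Add(l, Add(l, 6)), Rational(1, 2))) = Add(-4, Pow(Add(l, Add(6, l)), Rational(1, 2))) = Add(-4, Pow(Add(6, Mul(2, l)), Rational(1, 2))))
Mul(Add(Function('f')(-4), Function('T')(Function('P')(3))), -103) = Mul(Add(Add(-4, Pow(Add(6, Mul(2, -4)), Rational(1, 2))), -4), -103) = Mul(Add(Add(-4, Pow(Add(6, -8), Rational(1, 2))), -4), -103) = Mul(Add(Add(-4, Pow(-2, Rational(1, 2))), -4), -103) = Mul(Add(Add(-4, Mul(I, Pow(2, Rational(1, 2)))), -4), -103) = Mul(Add(-8, Mul(I, Pow(2, Rational(1, 2)))), -103) = Add(824, Mul(-103, I, Pow(2, Rational(1, 2))))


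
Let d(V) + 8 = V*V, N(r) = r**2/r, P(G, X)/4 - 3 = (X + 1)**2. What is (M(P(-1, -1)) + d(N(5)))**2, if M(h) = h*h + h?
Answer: 29929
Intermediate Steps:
P(G, X) = 12 + 4*(1 + X)**2 (P(G, X) = 12 + 4*(X + 1)**2 = 12 + 4*(1 + X)**2)
N(r) = r
d(V) = -8 + V**2 (d(V) = -8 + V*V = -8 + V**2)
M(h) = h + h**2 (M(h) = h**2 + h = h + h**2)
(M(P(-1, -1)) + d(N(5)))**2 = ((12 + 4*(1 - 1)**2)*(1 + (12 + 4*(1 - 1)**2)) + (-8 + 5**2))**2 = ((12 + 4*0**2)*(1 + (12 + 4*0**2)) + (-8 + 25))**2 = ((12 + 4*0)*(1 + (12 + 4*0)) + 17)**2 = ((12 + 0)*(1 + (12 + 0)) + 17)**2 = (12*(1 + 12) + 17)**2 = (12*13 + 17)**2 = (156 + 17)**2 = 173**2 = 29929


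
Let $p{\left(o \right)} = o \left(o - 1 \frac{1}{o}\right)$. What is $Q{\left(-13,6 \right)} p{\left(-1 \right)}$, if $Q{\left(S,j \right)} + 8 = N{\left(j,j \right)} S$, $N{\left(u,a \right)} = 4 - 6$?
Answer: $0$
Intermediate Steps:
$N{\left(u,a \right)} = -2$ ($N{\left(u,a \right)} = 4 - 6 = -2$)
$Q{\left(S,j \right)} = -8 - 2 S$
$p{\left(o \right)} = o \left(o - \frac{1}{o}\right)$
$Q{\left(-13,6 \right)} p{\left(-1 \right)} = \left(-8 - -26\right) \left(-1 + \left(-1\right)^{2}\right) = \left(-8 + 26\right) \left(-1 + 1\right) = 18 \cdot 0 = 0$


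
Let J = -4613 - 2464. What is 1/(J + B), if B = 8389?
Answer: 1/1312 ≈ 0.00076220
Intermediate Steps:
J = -7077
1/(J + B) = 1/(-7077 + 8389) = 1/1312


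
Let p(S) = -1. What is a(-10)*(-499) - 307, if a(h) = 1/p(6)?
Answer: 192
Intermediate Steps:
a(h) = -1 (a(h) = 1/(-1) = -1)
a(-10)*(-499) - 307 = -1*(-499) - 307 = 499 - 307 = 192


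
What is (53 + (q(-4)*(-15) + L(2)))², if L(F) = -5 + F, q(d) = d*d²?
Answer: 1020100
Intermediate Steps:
q(d) = d³
(53 + (q(-4)*(-15) + L(2)))² = (53 + ((-4)³*(-15) + (-5 + 2)))² = (53 + (-64*(-15) - 3))² = (53 + (960 - 3))² = (53 + 957)² = 1010² = 1020100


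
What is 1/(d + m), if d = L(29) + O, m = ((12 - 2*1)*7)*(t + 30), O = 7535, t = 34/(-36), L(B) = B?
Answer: 9/86381 ≈ 0.00010419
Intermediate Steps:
t = -17/18 (t = 34*(-1/36) = -17/18 ≈ -0.94444)
m = 18305/9 (m = ((12 - 2*1)*7)*(-17/18 + 30) = ((12 - 2)*7)*(523/18) = (10*7)*(523/18) = 70*(523/18) = 18305/9 ≈ 2033.9)
d = 7564 (d = 29 + 7535 = 7564)
1/(d + m) = 1/(7564 + 18305/9) = 1/(86381/9) = 9/86381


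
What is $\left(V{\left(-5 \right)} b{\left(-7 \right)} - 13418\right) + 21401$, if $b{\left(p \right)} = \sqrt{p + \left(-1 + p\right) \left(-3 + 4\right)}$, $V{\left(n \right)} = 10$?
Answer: $7983 + 10 i \sqrt{15} \approx 7983.0 + 38.73 i$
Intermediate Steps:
$b{\left(p \right)} = \sqrt{-1 + 2 p}$ ($b{\left(p \right)} = \sqrt{p + \left(-1 + p\right) 1} = \sqrt{p + \left(-1 + p\right)} = \sqrt{-1 + 2 p}$)
$\left(V{\left(-5 \right)} b{\left(-7 \right)} - 13418\right) + 21401 = \left(10 \sqrt{-1 + 2 \left(-7\right)} - 13418\right) + 21401 = \left(10 \sqrt{-1 - 14} - 13418\right) + 21401 = \left(10 \sqrt{-15} - 13418\right) + 21401 = \left(10 i \sqrt{15} - 13418\right) + 21401 = \left(-13418 + 10 i \sqrt{15}\right) + 21401 = 7983 + 10 i \sqrt{15}$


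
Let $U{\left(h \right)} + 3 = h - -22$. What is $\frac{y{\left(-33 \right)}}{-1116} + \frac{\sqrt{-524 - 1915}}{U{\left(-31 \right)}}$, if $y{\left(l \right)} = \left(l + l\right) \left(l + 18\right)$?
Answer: $- \frac{55}{62} - \frac{i \sqrt{271}}{4} \approx -0.8871 - 4.1155 i$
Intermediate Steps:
$U{\left(h \right)} = 19 + h$ ($U{\left(h \right)} = -3 + \left(h - -22\right) = -3 + \left(h + 22\right) = -3 + \left(22 + h\right) = 19 + h$)
$y{\left(l \right)} = 2 l \left(18 + l\right)$
$\frac{y{\left(-33 \right)}}{-1116} + \frac{\sqrt{-524 - 1915}}{U{\left(-31 \right)}} = \frac{2 \left(-33\right) \left(18 - 33\right)}{-1116} + \frac{\sqrt{-524 - 1915}}{19 - 31} = 2 \left(-33\right) \left(-15\right) \left(- \frac{1}{1116}\right) + \frac{\sqrt{-2439}}{-12} = 990 \left(- \frac{1}{1116}\right) + 3 i \sqrt{271} \left(- \frac{1}{12}\right) = - \frac{55}{62} - \frac{i \sqrt{271}}{4}$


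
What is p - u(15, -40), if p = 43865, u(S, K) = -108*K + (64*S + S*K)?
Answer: 39185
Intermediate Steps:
u(S, K) = -108*K + 64*S + K*S (u(S, K) = -108*K + (64*S + K*S) = -108*K + 64*S + K*S)
p - u(15, -40) = 43865 - (-108*(-40) + 64*15 - 40*15) = 43865 - (4320 + 960 - 600) = 43865 - 1*4680 = 43865 - 4680 = 39185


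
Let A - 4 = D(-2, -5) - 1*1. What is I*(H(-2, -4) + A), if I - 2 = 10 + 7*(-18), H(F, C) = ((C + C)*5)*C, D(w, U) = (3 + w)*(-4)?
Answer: -18126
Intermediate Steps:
D(w, U) = -12 - 4*w
H(F, C) = 10*C² (H(F, C) = ((2*C)*5)*C = (10*C)*C = 10*C²)
A = -1 (A = 4 + ((-12 - 4*(-2)) - 1*1) = 4 + ((-12 + 8) - 1) = 4 + (-4 - 1) = 4 - 5 = -1)
I = -114 (I = 2 + (10 + 7*(-18)) = 2 + (10 - 126) = 2 - 116 = -114)
I*(H(-2, -4) + A) = -114*(10*(-4)² - 1) = -114*(10*16 - 1) = -114*(160 - 1) = -114*159 = -18126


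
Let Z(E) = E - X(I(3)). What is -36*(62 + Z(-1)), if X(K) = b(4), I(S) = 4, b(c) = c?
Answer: -2052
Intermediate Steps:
X(K) = 4
Z(E) = -4 + E (Z(E) = E - 1*4 = E - 4 = -4 + E)
-36*(62 + Z(-1)) = -36*(62 + (-4 - 1)) = -36*(62 - 5) = -36*57 = -2052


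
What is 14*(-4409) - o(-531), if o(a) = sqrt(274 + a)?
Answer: -61726 - I*sqrt(257) ≈ -61726.0 - 16.031*I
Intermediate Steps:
14*(-4409) - o(-531) = 14*(-4409) - sqrt(274 - 531) = -61726 - sqrt(-257) = -61726 - I*sqrt(257)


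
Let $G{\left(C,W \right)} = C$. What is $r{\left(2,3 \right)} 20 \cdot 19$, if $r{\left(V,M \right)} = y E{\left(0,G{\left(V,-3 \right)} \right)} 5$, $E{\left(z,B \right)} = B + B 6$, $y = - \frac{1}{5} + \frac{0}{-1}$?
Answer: $-5320$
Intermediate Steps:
$y = - \frac{1}{5}$ ($y = \left(-1\right) \frac{1}{5} + 0 \left(-1\right) = - \frac{1}{5} + 0 = - \frac{1}{5} \approx -0.2$)
$E{\left(z,B \right)} = 7 B$ ($E{\left(z,B \right)} = B + 6 B = 7 B$)
$r{\left(V,M \right)} = - 7 V$ ($r{\left(V,M \right)} = - \frac{7 V}{5} \cdot 5 = - 7 V$)
$r{\left(2,3 \right)} 20 \cdot 19 = \left(-7\right) 2 \cdot 20 \cdot 19 = \left(-14\right) 20 \cdot 19 = \left(-280\right) 19 = -5320$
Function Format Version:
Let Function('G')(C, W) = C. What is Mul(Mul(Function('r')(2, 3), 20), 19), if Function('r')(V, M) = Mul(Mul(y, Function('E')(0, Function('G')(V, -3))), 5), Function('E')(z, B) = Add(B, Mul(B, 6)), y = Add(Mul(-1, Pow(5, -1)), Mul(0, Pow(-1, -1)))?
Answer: -5320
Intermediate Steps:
y = Rational(-1, 5) (y = Add(Mul(-1, Rational(1, 5)), Mul(0, -1)) = Add(Rational(-1, 5), 0) = Rational(-1, 5) ≈ -0.20000)
Function('E')(z, B) = Mul(7, B) (Function('E')(z, B) = Add(B, Mul(6, B)) = Mul(7, B))
Function('r')(V, M) = Mul(-7, V) (Function('r')(V, M) = Mul(Mul(Rational(-1, 5), Mul(7, V)), 5) = Mul(Mul(Rational(-7, 5), V), 5) = Mul(-7, V))
Mul(Mul(Function('r')(2, 3), 20), 19) = Mul(Mul(Mul(-7, 2), 20), 19) = Mul(Mul(-14, 20), 19) = Mul(-280, 19) = -5320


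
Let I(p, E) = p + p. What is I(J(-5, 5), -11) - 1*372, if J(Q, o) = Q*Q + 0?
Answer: -322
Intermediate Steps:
J(Q, o) = Q**2 (J(Q, o) = Q**2 + 0 = Q**2)
I(p, E) = 2*p
I(J(-5, 5), -11) - 1*372 = 2*(-5)**2 - 1*372 = 2*25 - 372 = 50 - 372 = -322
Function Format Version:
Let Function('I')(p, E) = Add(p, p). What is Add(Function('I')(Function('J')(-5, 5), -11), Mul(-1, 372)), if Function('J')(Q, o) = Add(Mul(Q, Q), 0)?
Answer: -322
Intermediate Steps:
Function('J')(Q, o) = Pow(Q, 2) (Function('J')(Q, o) = Add(Pow(Q, 2), 0) = Pow(Q, 2))
Function('I')(p, E) = Mul(2, p)
Add(Function('I')(Function('J')(-5, 5), -11), Mul(-1, 372)) = Add(Mul(2, Pow(-5, 2)), Mul(-1, 372)) = Add(Mul(2, 25), -372) = Add(50, -372) = -322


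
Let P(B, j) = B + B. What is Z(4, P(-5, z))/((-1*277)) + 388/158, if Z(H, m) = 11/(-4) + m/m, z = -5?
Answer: 215505/87532 ≈ 2.4620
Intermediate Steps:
P(B, j) = 2*B
Z(H, m) = -7/4 (Z(H, m) = 11*(-¼) + 1 = -11/4 + 1 = -7/4)
Z(4, P(-5, z))/((-1*277)) + 388/158 = -7/(4*((-1*277))) + 388/158 = -7/4/(-277) + 388*(1/158) = -7/4*(-1/277) + 194/79 = 7/1108 + 194/79 = 215505/87532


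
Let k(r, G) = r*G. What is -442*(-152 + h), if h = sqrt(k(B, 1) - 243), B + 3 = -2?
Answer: 67184 - 884*I*sqrt(62) ≈ 67184.0 - 6960.6*I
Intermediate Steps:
B = -5 (B = -3 - 2 = -5)
k(r, G) = G*r
h = 2*I*sqrt(62) (h = sqrt(1*(-5) - 243) = sqrt(-5 - 243) = sqrt(-248) = 2*I*sqrt(62) ≈ 15.748*I)
-442*(-152 + h) = -442*(-152 + 2*I*sqrt(62)) = 67184 - 884*I*sqrt(62)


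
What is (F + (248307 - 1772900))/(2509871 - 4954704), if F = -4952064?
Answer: 6476657/2444833 ≈ 2.6491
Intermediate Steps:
(F + (248307 - 1772900))/(2509871 - 4954704) = (-4952064 + (248307 - 1772900))/(2509871 - 4954704) = (-4952064 - 1524593)/(-2444833) = -6476657*(-1/2444833) = 6476657/2444833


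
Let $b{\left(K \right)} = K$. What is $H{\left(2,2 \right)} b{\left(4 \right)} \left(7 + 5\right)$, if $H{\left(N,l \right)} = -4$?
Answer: $-192$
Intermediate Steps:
$H{\left(2,2 \right)} b{\left(4 \right)} \left(7 + 5\right) = \left(-4\right) 4 \left(7 + 5\right) = \left(-16\right) 12 = -192$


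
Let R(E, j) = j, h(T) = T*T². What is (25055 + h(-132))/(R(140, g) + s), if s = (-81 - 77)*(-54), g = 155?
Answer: -2274913/8687 ≈ -261.88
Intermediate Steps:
h(T) = T³
s = 8532 (s = -158*(-54) = 8532)
(25055 + h(-132))/(R(140, g) + s) = (25055 + (-132)³)/(155 + 8532) = (25055 - 2299968)/8687 = -2274913*1/8687 = -2274913/8687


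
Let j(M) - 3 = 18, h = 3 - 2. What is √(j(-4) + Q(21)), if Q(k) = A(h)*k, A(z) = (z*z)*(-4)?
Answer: 3*I*√7 ≈ 7.9373*I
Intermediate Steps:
h = 1
A(z) = -4*z² (A(z) = z²*(-4) = -4*z²)
j(M) = 21 (j(M) = 3 + 18 = 21)
Q(k) = -4*k (Q(k) = (-4*1²)*k = (-4*1)*k = -4*k)
√(j(-4) + Q(21)) = √(21 - 4*21) = √(21 - 84) = √(-63) = 3*I*√7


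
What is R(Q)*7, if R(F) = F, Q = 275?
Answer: 1925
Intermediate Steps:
R(Q)*7 = 275*7 = 1925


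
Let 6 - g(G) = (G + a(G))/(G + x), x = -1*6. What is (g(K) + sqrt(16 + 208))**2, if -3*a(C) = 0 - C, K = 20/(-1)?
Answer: 378340/1521 + 1552*sqrt(14)/39 ≈ 397.64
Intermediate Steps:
x = -6
K = -20 (K = 20*(-1) = -20)
a(C) = C/3 (a(C) = -(0 - C)/3 = -(-1)*C/3 = C/3)
g(G) = 6 - 4*G/(3*(-6 + G)) (g(G) = 6 - (G + G/3)/(G - 6) = 6 - 4*G/3/(-6 + G) = 6 - 4*G/(3*(-6 + G)))
(g(K) + sqrt(16 + 208))**2 = (2*(-54 + 7*(-20))/(3*(-6 - 20)) + sqrt(16 + 208))**2 = ((2/3)*(-54 - 140)/(-26) + sqrt(224))**2 = ((2/3)*(-1/26)*(-194) + 4*sqrt(14))**2 = (194/39 + 4*sqrt(14))**2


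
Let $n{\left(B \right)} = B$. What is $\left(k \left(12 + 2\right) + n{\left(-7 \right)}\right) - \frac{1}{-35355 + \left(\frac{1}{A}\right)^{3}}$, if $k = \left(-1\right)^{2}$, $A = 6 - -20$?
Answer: $\frac{4349813929}{621399479} \approx 7.0$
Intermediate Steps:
$A = 26$ ($A = 6 + 20 = 26$)
$k = 1$
$\left(k \left(12 + 2\right) + n{\left(-7 \right)}\right) - \frac{1}{-35355 + \left(\frac{1}{A}\right)^{3}} = \left(1 \left(12 + 2\right) - 7\right) - \frac{1}{-35355 + \left(\frac{1}{26}\right)^{3}} = \left(1 \cdot 14 - 7\right) - \frac{1}{-35355 + \left(\frac{1}{26}\right)^{3}} = \left(14 - 7\right) - \frac{1}{-35355 + \frac{1}{17576}} = 7 - \frac{1}{- \frac{621399479}{17576}} = 7 - - \frac{17576}{621399479} = 7 + \frac{17576}{621399479} = \frac{4349813929}{621399479}$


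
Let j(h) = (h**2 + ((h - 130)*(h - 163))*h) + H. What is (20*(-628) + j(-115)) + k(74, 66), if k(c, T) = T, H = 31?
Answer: -7831888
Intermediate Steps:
j(h) = 31 + h**2 + h*(-163 + h)*(-130 + h) (j(h) = (h**2 + ((h - 130)*(h - 163))*h) + 31 = (h**2 + ((-130 + h)*(-163 + h))*h) + 31 = (h**2 + ((-163 + h)*(-130 + h))*h) + 31 = (h**2 + h*(-163 + h)*(-130 + h)) + 31 = 31 + h**2 + h*(-163 + h)*(-130 + h))
(20*(-628) + j(-115)) + k(74, 66) = (20*(-628) + (31 + (-115)**3 - 292*(-115)**2 + 21190*(-115))) + 66 = (-12560 + (31 - 1520875 - 292*13225 - 2436850)) + 66 = (-12560 + (31 - 1520875 - 3861700 - 2436850)) + 66 = (-12560 - 7819394) + 66 = -7831954 + 66 = -7831888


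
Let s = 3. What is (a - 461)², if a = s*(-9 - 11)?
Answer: 271441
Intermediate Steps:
a = -60 (a = 3*(-9 - 11) = 3*(-20) = -60)
(a - 461)² = (-60 - 461)² = (-521)² = 271441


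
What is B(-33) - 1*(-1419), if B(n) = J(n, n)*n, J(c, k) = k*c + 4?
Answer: -34650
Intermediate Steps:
J(c, k) = 4 + c*k (J(c, k) = c*k + 4 = 4 + c*k)
B(n) = n*(4 + n**2) (B(n) = (4 + n*n)*n = (4 + n**2)*n = n*(4 + n**2))
B(-33) - 1*(-1419) = -33*(4 + (-33)**2) - 1*(-1419) = -33*(4 + 1089) + 1419 = -33*1093 + 1419 = -36069 + 1419 = -34650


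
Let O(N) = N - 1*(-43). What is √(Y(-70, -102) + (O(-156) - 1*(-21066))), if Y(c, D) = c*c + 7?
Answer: 2*√6465 ≈ 160.81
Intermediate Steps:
O(N) = 43 + N (O(N) = N + 43 = 43 + N)
Y(c, D) = 7 + c² (Y(c, D) = c² + 7 = 7 + c²)
√(Y(-70, -102) + (O(-156) - 1*(-21066))) = √((7 + (-70)²) + ((43 - 156) - 1*(-21066))) = √((7 + 4900) + (-113 + 21066)) = √(4907 + 20953) = √25860 = 2*√6465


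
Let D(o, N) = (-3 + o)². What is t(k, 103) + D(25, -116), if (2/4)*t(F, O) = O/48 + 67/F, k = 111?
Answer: 434675/888 ≈ 489.50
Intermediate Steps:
t(F, O) = 134/F + O/24 (t(F, O) = 2*(O/48 + 67/F) = 2*(67/F + O/48) = 134/F + O/24)
t(k, 103) + D(25, -116) = (134/111 + (1/24)*103) + (-3 + 25)² = (134*(1/111) + 103/24) + 22² = (134/111 + 103/24) + 484 = 4883/888 + 484 = 434675/888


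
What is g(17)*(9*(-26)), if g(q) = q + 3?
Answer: -4680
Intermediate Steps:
g(q) = 3 + q
g(17)*(9*(-26)) = (3 + 17)*(9*(-26)) = 20*(-234) = -4680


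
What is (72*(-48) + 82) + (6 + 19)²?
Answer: -2749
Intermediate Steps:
(72*(-48) + 82) + (6 + 19)² = (-3456 + 82) + 25² = -3374 + 625 = -2749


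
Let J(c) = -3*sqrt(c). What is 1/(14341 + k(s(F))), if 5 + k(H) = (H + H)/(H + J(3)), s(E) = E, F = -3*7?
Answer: 47111/675483662 + sqrt(3)/675483662 ≈ 6.9747e-5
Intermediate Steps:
F = -21
k(H) = -5 + 2*H/(H - 3*sqrt(3)) (k(H) = -5 + (H + H)/(H - 3*sqrt(3)) = -5 + (2*H)/(H - 3*sqrt(3)) = -5 + 2*H/(H - 3*sqrt(3)))
1/(14341 + k(s(F))) = 1/(14341 + 3*(-1*(-21) + 5*sqrt(3))/(-21 - 3*sqrt(3))) = 1/(14341 + 3*(21 + 5*sqrt(3))/(-21 - 3*sqrt(3)))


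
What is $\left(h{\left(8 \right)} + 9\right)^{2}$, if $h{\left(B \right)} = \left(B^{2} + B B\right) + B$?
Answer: $21025$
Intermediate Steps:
$h{\left(B \right)} = B + 2 B^{2}$ ($h{\left(B \right)} = \left(B^{2} + B^{2}\right) + B = 2 B^{2} + B = B + 2 B^{2}$)
$\left(h{\left(8 \right)} + 9\right)^{2} = \left(8 \left(1 + 2 \cdot 8\right) + 9\right)^{2} = \left(8 \left(1 + 16\right) + 9\right)^{2} = \left(8 \cdot 17 + 9\right)^{2} = \left(136 + 9\right)^{2} = 145^{2} = 21025$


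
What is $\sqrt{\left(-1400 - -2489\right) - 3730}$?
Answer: $i \sqrt{2641} \approx 51.391 i$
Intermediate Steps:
$\sqrt{\left(-1400 - -2489\right) - 3730} = \sqrt{\left(-1400 + 2489\right) - 3730} = \sqrt{1089 - 3730} = \sqrt{-2641} = i \sqrt{2641}$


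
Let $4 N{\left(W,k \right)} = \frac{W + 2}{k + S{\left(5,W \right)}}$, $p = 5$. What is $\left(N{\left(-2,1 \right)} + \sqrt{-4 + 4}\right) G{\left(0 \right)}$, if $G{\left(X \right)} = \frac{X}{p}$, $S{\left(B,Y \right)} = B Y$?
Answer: $0$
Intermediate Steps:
$G{\left(X \right)} = \frac{X}{5}$
$N{\left(W,k \right)} = \frac{2 + W}{4 \left(k + 5 W\right)}$ ($N{\left(W,k \right)} = \frac{\left(W + 2\right) \frac{1}{k + 5 W}}{4} = \frac{\left(2 + W\right) \frac{1}{k + 5 W}}{4} = \frac{\frac{1}{k + 5 W} \left(2 + W\right)}{4} = \frac{2 + W}{4 \left(k + 5 W\right)}$)
$\left(N{\left(-2,1 \right)} + \sqrt{-4 + 4}\right) G{\left(0 \right)} = \left(\frac{2 - 2}{4 \left(1 + 5 \left(-2\right)\right)} + \sqrt{-4 + 4}\right) \frac{1}{5} \cdot 0 = \left(\frac{1}{4} \frac{1}{1 - 10} \cdot 0 + \sqrt{0}\right) 0 = \left(\frac{1}{4} \frac{1}{-9} \cdot 0 + 0\right) 0 = \left(\frac{1}{4} \left(- \frac{1}{9}\right) 0 + 0\right) 0 = \left(0 + 0\right) 0 = 0 \cdot 0 = 0$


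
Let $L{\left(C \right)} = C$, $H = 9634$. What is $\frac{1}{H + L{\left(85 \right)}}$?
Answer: $\frac{1}{9719} \approx 0.00010289$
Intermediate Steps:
$\frac{1}{H + L{\left(85 \right)}} = \frac{1}{9634 + 85} = \frac{1}{9719}$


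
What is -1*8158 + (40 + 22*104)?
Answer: -5830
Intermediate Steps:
-1*8158 + (40 + 22*104) = -8158 + (40 + 2288) = -8158 + 2328 = -5830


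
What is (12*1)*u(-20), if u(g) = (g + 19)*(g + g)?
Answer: 480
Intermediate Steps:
u(g) = 2*g*(19 + g) (u(g) = (19 + g)*(2*g) = 2*g*(19 + g))
(12*1)*u(-20) = (12*1)*(2*(-20)*(19 - 20)) = 12*(2*(-20)*(-1)) = 12*40 = 480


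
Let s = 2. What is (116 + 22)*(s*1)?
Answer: 276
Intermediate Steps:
(116 + 22)*(s*1) = (116 + 22)*(2*1) = 138*2 = 276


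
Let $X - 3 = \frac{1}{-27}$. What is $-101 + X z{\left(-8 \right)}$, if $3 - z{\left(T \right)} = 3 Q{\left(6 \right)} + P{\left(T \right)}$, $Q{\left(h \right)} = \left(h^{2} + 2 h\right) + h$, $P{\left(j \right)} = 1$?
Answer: $- \frac{15527}{27} \approx -575.07$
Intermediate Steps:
$Q{\left(h \right)} = h^{2} + 3 h$
$X = \frac{80}{27}$ ($X = 3 + \frac{1}{-27} = 3 - \frac{1}{27} = \frac{80}{27} \approx 2.963$)
$z{\left(T \right)} = -160$ ($z{\left(T \right)} = 3 - \left(3 \cdot 6 \left(3 + 6\right) + 1\right) = 3 - \left(3 \cdot 6 \cdot 9 + 1\right) = 3 - \left(3 \cdot 54 + 1\right) = 3 - \left(162 + 1\right) = 3 - 163 = -160$)
$-101 + X z{\left(-8 \right)} = -101 + \frac{80}{27} \left(-160\right) = -101 - \frac{12800}{27} = - \frac{15527}{27}$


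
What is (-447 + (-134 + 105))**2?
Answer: 226576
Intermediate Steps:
(-447 + (-134 + 105))**2 = (-447 - 29)**2 = (-476)**2 = 226576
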